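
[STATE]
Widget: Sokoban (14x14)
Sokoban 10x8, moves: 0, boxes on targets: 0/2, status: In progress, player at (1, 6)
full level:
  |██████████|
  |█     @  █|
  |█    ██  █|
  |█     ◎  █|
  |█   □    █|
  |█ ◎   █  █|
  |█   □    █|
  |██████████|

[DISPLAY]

██████████    
█     @  █    
█    ██  █    
█     ◎  █    
█   □    █    
█ ◎   █  █    
█   □    █    
██████████    
Moves: 0  0/2 
              
              
              
              
              


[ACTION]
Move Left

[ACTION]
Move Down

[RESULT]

██████████    
█    @   █    
█    ██  █    
█     ◎  █    
█   □    █    
█ ◎   █  █    
█   □    █    
██████████    
Moves: 1  0/2 
              
              
              
              
              


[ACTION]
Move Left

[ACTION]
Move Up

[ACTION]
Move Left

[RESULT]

██████████    
█  @     █    
█    ██  █    
█     ◎  █    
█   □    █    
█ ◎   █  █    
█   □    █    
██████████    
Moves: 3  0/2 
              
              
              
              
              


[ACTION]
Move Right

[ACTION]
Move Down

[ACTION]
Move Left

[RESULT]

██████████    
█        █    
█  @ ██  █    
█     ◎  █    
█   □    █    
█ ◎   █  █    
█   □    █    
██████████    
Moves: 6  0/2 
              
              
              
              
              


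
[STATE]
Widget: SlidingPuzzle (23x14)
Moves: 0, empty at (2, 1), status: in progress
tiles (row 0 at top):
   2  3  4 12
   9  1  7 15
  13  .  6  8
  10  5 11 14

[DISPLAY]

┌────┬────┬────┬────┐  
│  2 │  3 │  4 │ 12 │  
├────┼────┼────┼────┤  
│  9 │  1 │  7 │ 15 │  
├────┼────┼────┼────┤  
│ 13 │    │  6 │  8 │  
├────┼────┼────┼────┤  
│ 10 │  5 │ 11 │ 14 │  
└────┴────┴────┴────┘  
Moves: 0               
                       
                       
                       
                       


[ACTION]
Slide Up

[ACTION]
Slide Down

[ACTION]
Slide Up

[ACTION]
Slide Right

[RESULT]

┌────┬────┬────┬────┐  
│  2 │  3 │  4 │ 12 │  
├────┼────┼────┼────┤  
│  9 │  1 │  7 │ 15 │  
├────┼────┼────┼────┤  
│ 13 │  5 │  6 │  8 │  
├────┼────┼────┼────┤  
│    │ 10 │ 11 │ 14 │  
└────┴────┴────┴────┘  
Moves: 4               
                       
                       
                       
                       


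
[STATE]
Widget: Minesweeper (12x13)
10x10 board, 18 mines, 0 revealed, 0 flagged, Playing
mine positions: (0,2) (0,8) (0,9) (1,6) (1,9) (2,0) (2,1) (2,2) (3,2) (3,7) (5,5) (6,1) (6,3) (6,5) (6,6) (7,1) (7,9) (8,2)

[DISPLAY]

■■■■■■■■■■  
■■■■■■■■■■  
■■■■■■■■■■  
■■■■■■■■■■  
■■■■■■■■■■  
■■■■■■■■■■  
■■■■■■■■■■  
■■■■■■■■■■  
■■■■■■■■■■  
■■■■■■■■■■  
            
            
            


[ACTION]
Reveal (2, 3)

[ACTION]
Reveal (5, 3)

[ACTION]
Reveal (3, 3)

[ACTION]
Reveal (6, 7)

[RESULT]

■■■■■■■■■■  
■■■■■■■■■■  
■■■2■■■■■■  
■■■2■■■■■■  
■■■■■■■■■■  
■■■1■■■■■■  
■■■■■■■1■■  
■■■■■■■■■■  
■■■■■■■■■■  
■■■■■■■■■■  
            
            
            


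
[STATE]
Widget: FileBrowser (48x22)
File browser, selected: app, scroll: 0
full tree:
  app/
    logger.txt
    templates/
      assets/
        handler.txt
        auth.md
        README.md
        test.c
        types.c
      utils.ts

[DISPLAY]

> [-] app/                                      
    logger.txt                                  
    [+] templates/                              
                                                
                                                
                                                
                                                
                                                
                                                
                                                
                                                
                                                
                                                
                                                
                                                
                                                
                                                
                                                
                                                
                                                
                                                
                                                


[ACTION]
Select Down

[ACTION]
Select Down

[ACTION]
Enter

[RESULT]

  [-] app/                                      
    logger.txt                                  
  > [-] templates/                              
      [+] assets/                               
      utils.ts                                  
                                                
                                                
                                                
                                                
                                                
                                                
                                                
                                                
                                                
                                                
                                                
                                                
                                                
                                                
                                                
                                                
                                                


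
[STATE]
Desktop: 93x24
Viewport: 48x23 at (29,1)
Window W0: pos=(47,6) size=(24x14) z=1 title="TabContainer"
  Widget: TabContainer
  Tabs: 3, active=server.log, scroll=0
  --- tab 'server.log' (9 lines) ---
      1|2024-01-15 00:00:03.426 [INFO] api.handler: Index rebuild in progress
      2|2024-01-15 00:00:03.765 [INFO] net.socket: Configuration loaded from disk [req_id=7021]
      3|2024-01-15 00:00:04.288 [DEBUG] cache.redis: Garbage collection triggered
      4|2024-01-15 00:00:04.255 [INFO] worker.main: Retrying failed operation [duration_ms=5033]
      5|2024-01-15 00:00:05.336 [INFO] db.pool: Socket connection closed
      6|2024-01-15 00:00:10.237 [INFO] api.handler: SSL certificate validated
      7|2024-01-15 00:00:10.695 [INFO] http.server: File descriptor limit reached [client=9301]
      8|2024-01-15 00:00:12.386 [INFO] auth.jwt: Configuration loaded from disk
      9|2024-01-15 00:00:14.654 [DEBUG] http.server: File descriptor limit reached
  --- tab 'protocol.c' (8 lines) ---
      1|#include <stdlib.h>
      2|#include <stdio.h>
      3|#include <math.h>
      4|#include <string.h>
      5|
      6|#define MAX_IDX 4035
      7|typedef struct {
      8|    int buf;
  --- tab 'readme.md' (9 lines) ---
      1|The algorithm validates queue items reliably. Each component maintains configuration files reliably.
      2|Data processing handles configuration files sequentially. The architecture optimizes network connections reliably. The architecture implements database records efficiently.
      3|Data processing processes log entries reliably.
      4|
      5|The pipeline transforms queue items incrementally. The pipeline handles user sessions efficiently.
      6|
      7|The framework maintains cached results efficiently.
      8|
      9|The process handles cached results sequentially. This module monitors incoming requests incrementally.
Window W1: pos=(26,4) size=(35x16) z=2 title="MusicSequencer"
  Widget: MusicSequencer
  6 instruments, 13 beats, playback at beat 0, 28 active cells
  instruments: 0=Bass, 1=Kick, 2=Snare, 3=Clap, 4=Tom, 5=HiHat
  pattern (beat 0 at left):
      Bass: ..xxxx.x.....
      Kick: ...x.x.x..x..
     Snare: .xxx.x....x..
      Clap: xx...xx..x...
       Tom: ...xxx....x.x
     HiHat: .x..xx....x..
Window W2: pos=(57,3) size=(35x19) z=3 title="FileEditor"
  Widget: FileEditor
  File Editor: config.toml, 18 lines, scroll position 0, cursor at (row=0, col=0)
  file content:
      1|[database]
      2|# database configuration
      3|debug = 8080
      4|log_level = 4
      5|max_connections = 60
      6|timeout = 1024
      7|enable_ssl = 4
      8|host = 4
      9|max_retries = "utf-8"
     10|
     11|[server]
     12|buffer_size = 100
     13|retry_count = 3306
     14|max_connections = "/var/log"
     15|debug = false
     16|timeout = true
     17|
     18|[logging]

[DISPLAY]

                                                
                                                
                            ┏━━━━━━━━━━━━━━━━━━━
━━━━━━━━━━━━━━━━━━━━━━━━━━━━┃ FileEditor        
usicSequencer               ┠───────────────────
────────────────────────────┃█database]         
    ▼123456789012           ┃# database configur
Bass··████·█·····           ┃debug = 8080       
Kick···█·█·█··█··           ┃log_level = 4      
nare·███·█····█··           ┃max_connections = 6
Clap██···██··█···           ┃timeout = 1024     
 Tom···███····█·█           ┃enable_ssl = 4     
iHat·█··██····█··           ┃host = 4           
                            ┃max_retries = "utf-
                            ┃                   
                            ┃[server]           
                            ┃buffer_size = 100  
                            ┃retry_count = 3306 
━━━━━━━━━━━━━━━━━━━━━━━━━━━━┃max_connections = "
                            ┃debug = false      
                            ┗━━━━━━━━━━━━━━━━━━━
                                                
                                                


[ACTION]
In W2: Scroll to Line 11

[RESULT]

                                                
                                                
                            ┏━━━━━━━━━━━━━━━━━━━
━━━━━━━━━━━━━━━━━━━━━━━━━━━━┃ FileEditor        
usicSequencer               ┠───────────────────
────────────────────────────┃log_level = 4      
    ▼123456789012           ┃max_connections = 6
Bass··████·█·····           ┃timeout = 1024     
Kick···█·█·█··█··           ┃enable_ssl = 4     
nare·███·█····█··           ┃host = 4           
Clap██···██··█···           ┃max_retries = "utf-
 Tom···███····█·█           ┃                   
iHat·█··██····█··           ┃[server]           
                            ┃buffer_size = 100  
                            ┃retry_count = 3306 
                            ┃max_connections = "
                            ┃debug = false      
                            ┃timeout = true     
━━━━━━━━━━━━━━━━━━━━━━━━━━━━┃                   
                            ┃[logging]          
                            ┗━━━━━━━━━━━━━━━━━━━
                                                
                                                


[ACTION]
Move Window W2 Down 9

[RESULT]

                                                
                                                
                                                
━━━━━━━━━━━━━━━━━━━━━━━━━━━━━━━┓                
usicSequencer               ┏━━━━━━━━━━━━━━━━━━━
────────────────────────────┃ FileEditor        
    ▼123456789012           ┠───────────────────
Bass··████·█·····           ┃log_level = 4      
Kick···█·█·█··█··           ┃max_connections = 6
nare·███·█····█··           ┃timeout = 1024     
Clap██···██··█···           ┃enable_ssl = 4     
 Tom···███····█·█           ┃host = 4           
iHat·█··██····█··           ┃max_retries = "utf-
                            ┃                   
                            ┃[server]           
                            ┃buffer_size = 100  
                            ┃retry_count = 3306 
                            ┃max_connections = "
━━━━━━━━━━━━━━━━━━━━━━━━━━━━┃debug = false      
                            ┃timeout = true     
                            ┃                   
                            ┃[logging]          
                            ┗━━━━━━━━━━━━━━━━━━━


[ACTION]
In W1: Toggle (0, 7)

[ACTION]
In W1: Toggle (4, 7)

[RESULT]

                                                
                                                
                                                
━━━━━━━━━━━━━━━━━━━━━━━━━━━━━━━┓                
usicSequencer               ┏━━━━━━━━━━━━━━━━━━━
────────────────────────────┃ FileEditor        
    ▼123456789012           ┠───────────────────
Bass··████·······           ┃log_level = 4      
Kick···█·█·█··█··           ┃max_connections = 6
nare·███·█····█··           ┃timeout = 1024     
Clap██···██··█···           ┃enable_ssl = 4     
 Tom···███·█··█·█           ┃host = 4           
iHat·█··██····█··           ┃max_retries = "utf-
                            ┃                   
                            ┃[server]           
                            ┃buffer_size = 100  
                            ┃retry_count = 3306 
                            ┃max_connections = "
━━━━━━━━━━━━━━━━━━━━━━━━━━━━┃debug = false      
                            ┃timeout = true     
                            ┃                   
                            ┃[logging]          
                            ┗━━━━━━━━━━━━━━━━━━━


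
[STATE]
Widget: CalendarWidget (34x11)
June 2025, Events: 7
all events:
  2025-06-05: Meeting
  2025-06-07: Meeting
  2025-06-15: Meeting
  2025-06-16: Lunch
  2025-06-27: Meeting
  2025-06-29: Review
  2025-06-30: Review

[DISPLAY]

            June 2025             
Mo Tu We Th Fr Sa Su              
                   1              
 2  3  4  5*  6  7*  8            
 9 10 11 12 13 14 15*             
16* 17 18 19 20 21 22             
23 24 25 26 27* 28 29*            
30*                               
                                  
                                  
                                  


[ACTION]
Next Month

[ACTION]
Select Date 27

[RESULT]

            July 2025             
Mo Tu We Th Fr Sa Su              
    1  2  3  4  5  6              
 7  8  9 10 11 12 13              
14 15 16 17 18 19 20              
21 22 23 24 25 26 [27]            
28 29 30 31                       
                                  
                                  
                                  
                                  


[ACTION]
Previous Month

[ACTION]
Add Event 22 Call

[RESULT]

            June 2025             
Mo Tu We Th Fr Sa Su              
                   1              
 2  3  4  5*  6  7*  8            
 9 10 11 12 13 14 15*             
16* 17 18 19 20 21 22*            
23 24 25 26 27* 28 29*            
30*                               
                                  
                                  
                                  


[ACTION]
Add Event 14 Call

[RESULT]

            June 2025             
Mo Tu We Th Fr Sa Su              
                   1              
 2  3  4  5*  6  7*  8            
 9 10 11 12 13 14* 15*            
16* 17 18 19 20 21 22*            
23 24 25 26 27* 28 29*            
30*                               
                                  
                                  
                                  


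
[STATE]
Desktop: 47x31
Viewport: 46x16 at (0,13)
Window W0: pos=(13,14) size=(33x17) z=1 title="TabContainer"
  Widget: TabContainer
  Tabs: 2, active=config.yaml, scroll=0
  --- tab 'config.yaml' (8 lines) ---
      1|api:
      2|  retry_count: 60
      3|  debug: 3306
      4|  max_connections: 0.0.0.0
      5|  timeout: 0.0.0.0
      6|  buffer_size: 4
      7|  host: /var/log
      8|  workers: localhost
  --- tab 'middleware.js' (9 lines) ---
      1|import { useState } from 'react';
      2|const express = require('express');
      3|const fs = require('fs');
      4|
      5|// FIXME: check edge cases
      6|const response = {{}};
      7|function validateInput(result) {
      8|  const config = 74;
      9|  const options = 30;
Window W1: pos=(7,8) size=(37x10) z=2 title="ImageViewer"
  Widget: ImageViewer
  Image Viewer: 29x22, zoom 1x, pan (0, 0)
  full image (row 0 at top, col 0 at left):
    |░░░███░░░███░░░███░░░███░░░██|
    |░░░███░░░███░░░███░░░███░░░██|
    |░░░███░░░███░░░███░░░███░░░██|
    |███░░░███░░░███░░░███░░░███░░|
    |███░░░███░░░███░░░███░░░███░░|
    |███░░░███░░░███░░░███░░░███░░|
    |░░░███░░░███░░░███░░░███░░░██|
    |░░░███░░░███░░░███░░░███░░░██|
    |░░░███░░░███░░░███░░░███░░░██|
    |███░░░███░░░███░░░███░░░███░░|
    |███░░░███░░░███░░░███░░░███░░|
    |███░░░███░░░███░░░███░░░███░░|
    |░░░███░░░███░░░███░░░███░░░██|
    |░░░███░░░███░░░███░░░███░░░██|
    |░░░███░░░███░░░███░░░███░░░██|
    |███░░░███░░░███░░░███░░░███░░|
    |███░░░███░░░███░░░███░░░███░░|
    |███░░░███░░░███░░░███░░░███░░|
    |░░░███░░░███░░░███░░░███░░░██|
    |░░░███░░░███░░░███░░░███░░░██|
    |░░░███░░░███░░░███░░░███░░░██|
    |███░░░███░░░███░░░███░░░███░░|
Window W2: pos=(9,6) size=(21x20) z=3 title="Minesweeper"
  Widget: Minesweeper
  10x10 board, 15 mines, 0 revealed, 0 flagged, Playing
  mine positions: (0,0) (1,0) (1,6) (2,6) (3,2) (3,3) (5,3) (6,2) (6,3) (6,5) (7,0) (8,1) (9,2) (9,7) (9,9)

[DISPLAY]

       ┃░┃■■■■■■■■■■         ┃██░░░██      ┃  
       ┃█┃■■■■■■■■■■         ┃░░███░░      ┃━┓
       ┃█┃■■■■■■■■■■         ┃░░███░░      ┃ ┃
       ┃█┃■■■■■■■■■■         ┃░░███░░      ┃─┨
       ┗━┃■■■■■■■■■■         ┃━━━━━━━━━━━━━┛ ┃
         ┃■■■■■■■■■■         ┃───────────────┃
         ┃                   ┃               ┃
         ┃                   ┃0              ┃
         ┃                   ┃               ┃
         ┃                   ┃s: 0.0.0.0     ┃
         ┃                   ┃.0             ┃
         ┃                   ┃               ┃
         ┗━━━━━━━━━━━━━━━━━━━┛               ┃
             ┃  workers: localhost           ┃
             ┃                               ┃
             ┃                               ┃


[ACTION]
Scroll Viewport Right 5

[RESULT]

      ┃░┃■■■■■■■■■■         ┃██░░░██      ┃   
      ┃█┃■■■■■■■■■■         ┃░░███░░      ┃━┓ 
      ┃█┃■■■■■■■■■■         ┃░░███░░      ┃ ┃ 
      ┃█┃■■■■■■■■■■         ┃░░███░░      ┃─┨ 
      ┗━┃■■■■■■■■■■         ┃━━━━━━━━━━━━━┛ ┃ 
        ┃■■■■■■■■■■         ┃───────────────┃ 
        ┃                   ┃               ┃ 
        ┃                   ┃0              ┃ 
        ┃                   ┃               ┃ 
        ┃                   ┃s: 0.0.0.0     ┃ 
        ┃                   ┃.0             ┃ 
        ┃                   ┃               ┃ 
        ┗━━━━━━━━━━━━━━━━━━━┛               ┃ 
            ┃  workers: localhost           ┃ 
            ┃                               ┃ 
            ┃                               ┃ 


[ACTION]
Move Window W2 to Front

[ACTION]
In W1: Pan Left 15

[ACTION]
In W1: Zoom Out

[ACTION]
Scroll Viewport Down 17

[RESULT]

      ┃█┃■■■■■■■■■■         ┃░░███░░      ┃ ┃ 
      ┃█┃■■■■■■■■■■         ┃░░███░░      ┃─┨ 
      ┗━┃■■■■■■■■■■         ┃━━━━━━━━━━━━━┛ ┃ 
        ┃■■■■■■■■■■         ┃───────────────┃ 
        ┃                   ┃               ┃ 
        ┃                   ┃0              ┃ 
        ┃                   ┃               ┃ 
        ┃                   ┃s: 0.0.0.0     ┃ 
        ┃                   ┃.0             ┃ 
        ┃                   ┃               ┃ 
        ┗━━━━━━━━━━━━━━━━━━━┛               ┃ 
            ┃  workers: localhost           ┃ 
            ┃                               ┃ 
            ┃                               ┃ 
            ┃                               ┃ 
            ┗━━━━━━━━━━━━━━━━━━━━━━━━━━━━━━━┛ 


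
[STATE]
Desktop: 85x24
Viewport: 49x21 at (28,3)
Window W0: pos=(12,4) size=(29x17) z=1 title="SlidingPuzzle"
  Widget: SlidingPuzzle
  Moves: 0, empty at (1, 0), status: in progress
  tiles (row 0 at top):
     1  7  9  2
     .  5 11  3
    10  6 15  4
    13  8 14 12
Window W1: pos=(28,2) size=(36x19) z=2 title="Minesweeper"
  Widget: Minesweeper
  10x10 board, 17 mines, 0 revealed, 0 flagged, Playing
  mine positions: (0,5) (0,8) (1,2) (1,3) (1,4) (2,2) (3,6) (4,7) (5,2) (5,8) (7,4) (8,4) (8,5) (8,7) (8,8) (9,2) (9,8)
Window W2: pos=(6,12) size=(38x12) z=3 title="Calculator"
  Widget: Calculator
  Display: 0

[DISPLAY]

┃ Minesweeper                      ┃             
┠──────────────────────────────────┨             
┃■■■■■■■■■■                        ┃             
┃■■■■■■■■■■                        ┃             
┃■■■■■■■■■■                        ┃             
┃■■■■■■■■■■                        ┃             
┃■■■■■■■■■■                        ┃             
┃■■■■■■■■■■                        ┃             
┃■■■■■■■■■■                        ┃             
━━━━━━━━━━━━━━━┓                   ┃             
               ┃                   ┃             
───────────────┨                   ┃             
              0┃                   ┃             
               ┃                   ┃             
               ┃                   ┃             
               ┃                   ┃             
               ┃                   ┃             
               ┃━━━━━━━━━━━━━━━━━━━┛             
               ┃                                 
               ┃                                 
━━━━━━━━━━━━━━━┛                                 


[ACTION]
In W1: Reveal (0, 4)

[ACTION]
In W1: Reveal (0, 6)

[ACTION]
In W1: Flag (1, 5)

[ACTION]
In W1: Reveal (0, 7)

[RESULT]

┃ Minesweeper                      ┃             
┠──────────────────────────────────┨             
┃■■■■3■11■■                        ┃             
┃■■■■■⚑■■■■                        ┃             
┃■■■■■■■■■■                        ┃             
┃■■■■■■■■■■                        ┃             
┃■■■■■■■■■■                        ┃             
┃■■■■■■■■■■                        ┃             
┃■■■■■■■■■■                        ┃             
━━━━━━━━━━━━━━━┓                   ┃             
               ┃                   ┃             
───────────────┨                   ┃             
              0┃                   ┃             
               ┃                   ┃             
               ┃                   ┃             
               ┃                   ┃             
               ┃                   ┃             
               ┃━━━━━━━━━━━━━━━━━━━┛             
               ┃                                 
               ┃                                 
━━━━━━━━━━━━━━━┛                                 


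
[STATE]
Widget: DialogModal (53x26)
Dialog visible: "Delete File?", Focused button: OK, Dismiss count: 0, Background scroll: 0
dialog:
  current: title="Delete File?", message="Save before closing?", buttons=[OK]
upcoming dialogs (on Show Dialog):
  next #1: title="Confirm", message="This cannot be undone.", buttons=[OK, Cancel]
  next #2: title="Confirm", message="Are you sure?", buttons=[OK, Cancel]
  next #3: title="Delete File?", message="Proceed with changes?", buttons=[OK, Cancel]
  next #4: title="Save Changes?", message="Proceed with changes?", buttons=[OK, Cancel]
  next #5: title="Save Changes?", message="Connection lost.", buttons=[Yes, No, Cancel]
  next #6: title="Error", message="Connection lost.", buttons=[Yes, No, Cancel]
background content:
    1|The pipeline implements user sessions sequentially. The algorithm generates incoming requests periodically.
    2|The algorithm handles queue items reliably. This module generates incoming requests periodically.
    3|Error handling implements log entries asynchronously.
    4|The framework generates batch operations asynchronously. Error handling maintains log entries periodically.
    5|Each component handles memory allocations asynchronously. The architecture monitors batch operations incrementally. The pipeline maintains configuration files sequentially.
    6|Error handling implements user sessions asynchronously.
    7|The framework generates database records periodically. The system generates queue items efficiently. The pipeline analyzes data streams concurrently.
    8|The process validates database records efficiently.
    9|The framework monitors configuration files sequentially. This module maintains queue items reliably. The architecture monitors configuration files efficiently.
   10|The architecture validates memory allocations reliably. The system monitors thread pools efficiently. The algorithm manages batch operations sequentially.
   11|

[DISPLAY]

The pipeline implements user sessions sequentially. T
The algorithm handles queue items reliably. This modu
Error handling implements log entries asynchronously.
The framework generates batch operations asynchronous
Each component handles memory allocations asynchronou
Error handling implements user sessions asynchronousl
The framework generates database records periodically
The process validates database records efficiently.  
The framework monitors configuration files sequential
The architecture validates memory allocations reliabl
              ┌──────────────────────┐               
              │     Delete File?     │               
              │ Save before closing? │               
              │         [OK]         │               
              └──────────────────────┘               
                                                     
                                                     
                                                     
                                                     
                                                     
                                                     
                                                     
                                                     
                                                     
                                                     
                                                     


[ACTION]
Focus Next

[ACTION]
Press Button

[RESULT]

The pipeline implements user sessions sequentially. T
The algorithm handles queue items reliably. This modu
Error handling implements log entries asynchronously.
The framework generates batch operations asynchronous
Each component handles memory allocations asynchronou
Error handling implements user sessions asynchronousl
The framework generates database records periodically
The process validates database records efficiently.  
The framework monitors configuration files sequential
The architecture validates memory allocations reliabl
                                                     
                                                     
                                                     
                                                     
                                                     
                                                     
                                                     
                                                     
                                                     
                                                     
                                                     
                                                     
                                                     
                                                     
                                                     
                                                     


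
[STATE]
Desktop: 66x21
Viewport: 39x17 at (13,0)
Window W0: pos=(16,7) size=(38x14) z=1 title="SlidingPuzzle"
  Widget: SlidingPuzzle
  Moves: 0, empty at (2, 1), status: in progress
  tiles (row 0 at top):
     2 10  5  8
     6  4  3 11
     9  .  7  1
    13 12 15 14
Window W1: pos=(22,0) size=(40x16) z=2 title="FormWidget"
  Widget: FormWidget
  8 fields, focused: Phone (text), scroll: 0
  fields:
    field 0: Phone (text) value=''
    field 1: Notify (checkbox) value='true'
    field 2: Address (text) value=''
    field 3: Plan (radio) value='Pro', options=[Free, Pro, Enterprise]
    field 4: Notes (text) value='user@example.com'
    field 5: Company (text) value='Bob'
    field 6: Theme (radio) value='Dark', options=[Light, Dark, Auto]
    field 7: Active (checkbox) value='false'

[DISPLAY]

         ┏━━━━━━━━━━━━━━━━━━━━━━━━━━━━━
         ┃ FormWidget                  
         ┠─────────────────────────────
         ┃> Phone:      [              
         ┃  Notify:     [x]            
         ┃  Address:    [              
         ┃  Plan:       ( ) Free  (●) P
   ┏━━━━━┃  Notes:      [user@example.c
   ┃ Slid┃  Company:    [Bob           
   ┠─────┃  Theme:      ( ) Light  (●) 
   ┃┌────┃  Active:     [ ]            
   ┃│  2 ┃                             
   ┃├────┃                             
   ┃│  6 ┃                             
   ┃├────┃                             
   ┃│  9 ┗━━━━━━━━━━━━━━━━━━━━━━━━━━━━━
   ┃├────┼────┼────┼────┤              


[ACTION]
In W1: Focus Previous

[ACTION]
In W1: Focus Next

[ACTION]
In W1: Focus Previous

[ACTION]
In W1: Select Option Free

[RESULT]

         ┏━━━━━━━━━━━━━━━━━━━━━━━━━━━━━
         ┃ FormWidget                  
         ┠─────────────────────────────
         ┃  Phone:      [              
         ┃  Notify:     [x]            
         ┃  Address:    [              
         ┃  Plan:       ( ) Free  (●) P
   ┏━━━━━┃  Notes:      [user@example.c
   ┃ Slid┃  Company:    [Bob           
   ┠─────┃  Theme:      ( ) Light  (●) 
   ┃┌────┃> Active:     [ ]            
   ┃│  2 ┃                             
   ┃├────┃                             
   ┃│  6 ┃                             
   ┃├────┃                             
   ┃│  9 ┗━━━━━━━━━━━━━━━━━━━━━━━━━━━━━
   ┃├────┼────┼────┼────┤              


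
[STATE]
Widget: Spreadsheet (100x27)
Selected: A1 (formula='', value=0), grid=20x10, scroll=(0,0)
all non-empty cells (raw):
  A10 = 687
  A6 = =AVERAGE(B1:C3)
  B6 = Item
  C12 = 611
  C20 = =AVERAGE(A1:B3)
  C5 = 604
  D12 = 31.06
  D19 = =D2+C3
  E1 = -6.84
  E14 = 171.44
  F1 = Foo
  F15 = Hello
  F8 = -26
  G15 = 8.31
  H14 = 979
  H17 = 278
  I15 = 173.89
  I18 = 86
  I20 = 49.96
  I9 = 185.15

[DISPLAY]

A1:                                                                                                 
       A       B       C       D       E       F       G       H       I       J                    
----------------------------------------------------------------------------------------------------
  1      [0]       0       0       0   -6.84Foo            0       0       0       0                
  2        0       0       0       0       0       0       0       0       0       0                
  3        0       0       0       0       0       0       0       0       0       0                
  4        0       0       0       0       0       0       0       0       0       0                
  5        0       0     604       0       0       0       0       0       0       0                
  6        0Item           0       0       0       0       0       0       0       0                
  7        0       0       0       0       0       0       0       0       0       0                
  8        0       0       0       0       0     -26       0       0       0       0                
  9        0       0       0       0       0       0       0       0  185.15       0                
 10      687       0       0       0       0       0       0       0       0       0                
 11        0       0       0       0       0       0       0       0       0       0                
 12        0       0     611   31.06       0       0       0       0       0       0                
 13        0       0       0       0       0       0       0       0       0       0                
 14        0       0       0       0  171.44       0       0     979       0       0                
 15        0       0       0       0       0Hello       8.31       0  173.89       0                
 16        0       0       0       0       0       0       0       0       0       0                
 17        0       0       0       0       0       0       0     278       0       0                
 18        0       0       0       0       0       0       0       0      86       0                
 19        0       0       0       0       0       0       0       0       0       0                
 20        0       0       0       0       0       0       0       0   49.96       0                
                                                                                                    
                                                                                                    
                                                                                                    
                                                                                                    


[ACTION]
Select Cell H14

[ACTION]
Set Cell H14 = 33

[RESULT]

H14: 33                                                                                             
       A       B       C       D       E       F       G       H       I       J                    
----------------------------------------------------------------------------------------------------
  1        0       0       0       0   -6.84Foo            0       0       0       0                
  2        0       0       0       0       0       0       0       0       0       0                
  3        0       0       0       0       0       0       0       0       0       0                
  4        0       0       0       0       0       0       0       0       0       0                
  5        0       0     604       0       0       0       0       0       0       0                
  6        0Item           0       0       0       0       0       0       0       0                
  7        0       0       0       0       0       0       0       0       0       0                
  8        0       0       0       0       0     -26       0       0       0       0                
  9        0       0       0       0       0       0       0       0  185.15       0                
 10      687       0       0       0       0       0       0       0       0       0                
 11        0       0       0       0       0       0       0       0       0       0                
 12        0       0     611   31.06       0       0       0       0       0       0                
 13        0       0       0       0       0       0       0       0       0       0                
 14        0       0       0       0  171.44       0       0    [33]       0       0                
 15        0       0       0       0       0Hello       8.31       0  173.89       0                
 16        0       0       0       0       0       0       0       0       0       0                
 17        0       0       0       0       0       0       0     278       0       0                
 18        0       0       0       0       0       0       0       0      86       0                
 19        0       0       0       0       0       0       0       0       0       0                
 20        0       0       0       0       0       0       0       0   49.96       0                
                                                                                                    
                                                                                                    
                                                                                                    
                                                                                                    
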